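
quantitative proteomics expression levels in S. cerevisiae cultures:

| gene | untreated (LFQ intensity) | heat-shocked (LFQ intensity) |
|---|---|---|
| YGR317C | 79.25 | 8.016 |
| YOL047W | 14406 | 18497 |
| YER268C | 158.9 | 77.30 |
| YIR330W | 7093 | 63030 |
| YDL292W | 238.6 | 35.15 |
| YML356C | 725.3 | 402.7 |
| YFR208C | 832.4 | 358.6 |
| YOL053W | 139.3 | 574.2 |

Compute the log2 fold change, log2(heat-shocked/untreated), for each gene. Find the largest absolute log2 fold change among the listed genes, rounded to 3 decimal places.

3.305

log2(8.016/79.25) = -3.305  (YGR317C)
log2(18497/14406) = 0.361  (YOL047W)
log2(77.30/158.9) = -1.040  (YER268C)
log2(63030/7093) = 3.152  (YIR330W)
log2(35.15/238.6) = -2.763  (YDL292W)
log2(402.7/725.3) = -0.849  (YML356C)
log2(358.6/832.4) = -1.215  (YFR208C)
log2(574.2/139.3) = 2.043  (YOL053W)
The largest magnitude belongs to YGR317C.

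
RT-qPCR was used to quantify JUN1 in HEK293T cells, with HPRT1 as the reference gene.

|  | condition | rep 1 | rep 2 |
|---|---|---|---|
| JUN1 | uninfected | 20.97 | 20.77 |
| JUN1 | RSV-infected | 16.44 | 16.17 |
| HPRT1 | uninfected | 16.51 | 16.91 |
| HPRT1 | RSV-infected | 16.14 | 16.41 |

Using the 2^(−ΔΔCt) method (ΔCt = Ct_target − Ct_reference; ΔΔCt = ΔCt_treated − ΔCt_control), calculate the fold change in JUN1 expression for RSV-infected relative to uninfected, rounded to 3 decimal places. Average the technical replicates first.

Mean Ct: JUN1 uninfected 20.870; JUN1 RSV-infected 16.305; HPRT1 uninfected 16.710; HPRT1 RSV-infected 16.275
ΔCt(uninfected) = 20.870 − 16.710 = 4.160
ΔCt(RSV-infected) = 16.305 − 16.275 = 0.030
ΔΔCt = 0.030 − 4.160 = -4.130
Fold change = 2^(−(-4.130)) = 2^4.130 = 17.5087

17.509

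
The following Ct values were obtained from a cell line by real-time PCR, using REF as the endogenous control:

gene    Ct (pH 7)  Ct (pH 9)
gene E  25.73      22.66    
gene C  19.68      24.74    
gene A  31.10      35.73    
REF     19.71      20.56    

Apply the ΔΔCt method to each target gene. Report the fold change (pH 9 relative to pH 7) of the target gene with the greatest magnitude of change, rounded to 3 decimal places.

0.054

gene E: ΔΔCt = (22.66−20.56) − (25.73−19.71) = 2.10 − 6.02 = -3.92; fold change = 2^3.92 = 15.137
gene C: ΔΔCt = (24.74−20.56) − (19.68−19.71) = 4.18 − (-0.03) = 4.21; fold change = 2^-4.21 = 0.054
gene A: ΔΔCt = (35.73−20.56) − (31.10−19.71) = 15.17 − 11.39 = 3.78; fold change = 2^-3.78 = 0.073
gene C has the largest |ΔΔCt| = 4.21.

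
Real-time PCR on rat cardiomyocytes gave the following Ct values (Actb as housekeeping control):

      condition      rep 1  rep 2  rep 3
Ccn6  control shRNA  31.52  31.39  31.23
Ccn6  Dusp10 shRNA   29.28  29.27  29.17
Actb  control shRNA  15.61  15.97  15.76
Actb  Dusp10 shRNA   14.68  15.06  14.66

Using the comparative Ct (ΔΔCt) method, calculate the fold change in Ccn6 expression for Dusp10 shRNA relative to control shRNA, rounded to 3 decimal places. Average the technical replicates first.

2.235

Mean Ct: Ccn6 control shRNA 31.380; Ccn6 Dusp10 shRNA 29.240; Actb control shRNA 15.780; Actb Dusp10 shRNA 14.800
ΔCt(control shRNA) = 31.380 − 15.780 = 15.600
ΔCt(Dusp10 shRNA) = 29.240 − 14.800 = 14.440
ΔΔCt = 14.440 − 15.600 = -1.160
Fold change = 2^(−(-1.160)) = 2^1.160 = 2.2346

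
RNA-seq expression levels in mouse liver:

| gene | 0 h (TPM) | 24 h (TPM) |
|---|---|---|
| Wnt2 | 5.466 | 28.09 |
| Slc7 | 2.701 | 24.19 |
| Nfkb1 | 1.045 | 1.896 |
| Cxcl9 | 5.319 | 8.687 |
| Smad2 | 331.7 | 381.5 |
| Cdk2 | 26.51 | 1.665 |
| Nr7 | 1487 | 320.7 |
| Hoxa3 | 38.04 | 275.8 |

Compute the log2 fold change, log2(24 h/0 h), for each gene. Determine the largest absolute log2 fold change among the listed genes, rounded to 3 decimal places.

log2(28.09/5.466) = 2.361  (Wnt2)
log2(24.19/2.701) = 3.163  (Slc7)
log2(1.896/1.045) = 0.859  (Nfkb1)
log2(8.687/5.319) = 0.708  (Cxcl9)
log2(381.5/331.7) = 0.202  (Smad2)
log2(1.665/26.51) = -3.993  (Cdk2)
log2(320.7/1487) = -2.213  (Nr7)
log2(275.8/38.04) = 2.858  (Hoxa3)
The largest magnitude belongs to Cdk2.

3.993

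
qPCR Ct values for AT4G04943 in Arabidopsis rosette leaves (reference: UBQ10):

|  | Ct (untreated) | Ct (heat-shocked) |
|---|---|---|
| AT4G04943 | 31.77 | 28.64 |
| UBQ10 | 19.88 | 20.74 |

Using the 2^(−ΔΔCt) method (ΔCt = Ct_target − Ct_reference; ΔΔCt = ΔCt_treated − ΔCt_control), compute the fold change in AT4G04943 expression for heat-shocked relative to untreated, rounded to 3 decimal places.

ΔCt(untreated) = 31.770 − 19.880 = 11.890
ΔCt(heat-shocked) = 28.640 − 20.740 = 7.900
ΔΔCt = 7.900 − 11.890 = -3.990
Fold change = 2^(−(-3.990)) = 2^3.990 = 15.8895

15.889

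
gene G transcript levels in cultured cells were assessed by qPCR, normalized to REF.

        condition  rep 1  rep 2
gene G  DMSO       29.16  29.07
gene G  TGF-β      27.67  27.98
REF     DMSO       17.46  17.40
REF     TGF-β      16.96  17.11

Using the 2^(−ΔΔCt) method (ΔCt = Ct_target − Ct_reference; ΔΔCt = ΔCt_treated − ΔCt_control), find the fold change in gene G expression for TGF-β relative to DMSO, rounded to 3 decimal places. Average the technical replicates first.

1.860

Mean Ct: gene G DMSO 29.115; gene G TGF-β 27.825; REF DMSO 17.430; REF TGF-β 17.035
ΔCt(DMSO) = 29.115 − 17.430 = 11.685
ΔCt(TGF-β) = 27.825 − 17.035 = 10.790
ΔΔCt = 10.790 − 11.685 = -0.895
Fold change = 2^(−(-0.895)) = 2^0.895 = 1.8596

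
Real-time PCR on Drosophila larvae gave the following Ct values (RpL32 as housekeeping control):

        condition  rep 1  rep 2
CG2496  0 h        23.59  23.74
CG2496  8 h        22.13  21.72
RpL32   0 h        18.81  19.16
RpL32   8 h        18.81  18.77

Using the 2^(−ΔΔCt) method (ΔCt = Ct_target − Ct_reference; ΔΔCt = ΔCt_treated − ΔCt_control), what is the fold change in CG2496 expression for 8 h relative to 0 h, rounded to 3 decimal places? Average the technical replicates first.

Mean Ct: CG2496 0 h 23.665; CG2496 8 h 21.925; RpL32 0 h 18.985; RpL32 8 h 18.790
ΔCt(0 h) = 23.665 − 18.985 = 4.680
ΔCt(8 h) = 21.925 − 18.790 = 3.135
ΔΔCt = 3.135 − 4.680 = -1.545
Fold change = 2^(−(-1.545)) = 2^1.545 = 2.9180

2.918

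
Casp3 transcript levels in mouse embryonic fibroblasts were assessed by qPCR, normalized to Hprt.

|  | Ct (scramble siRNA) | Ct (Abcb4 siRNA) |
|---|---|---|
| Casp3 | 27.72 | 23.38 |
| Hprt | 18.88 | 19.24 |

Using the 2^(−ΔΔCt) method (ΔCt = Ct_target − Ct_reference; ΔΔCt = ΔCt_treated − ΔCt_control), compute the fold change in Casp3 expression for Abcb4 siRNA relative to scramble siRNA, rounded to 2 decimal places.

25.99

ΔCt(scramble siRNA) = 27.720 − 18.880 = 8.840
ΔCt(Abcb4 siRNA) = 23.380 − 19.240 = 4.140
ΔΔCt = 4.140 − 8.840 = -4.700
Fold change = 2^(−(-4.700)) = 2^4.700 = 25.992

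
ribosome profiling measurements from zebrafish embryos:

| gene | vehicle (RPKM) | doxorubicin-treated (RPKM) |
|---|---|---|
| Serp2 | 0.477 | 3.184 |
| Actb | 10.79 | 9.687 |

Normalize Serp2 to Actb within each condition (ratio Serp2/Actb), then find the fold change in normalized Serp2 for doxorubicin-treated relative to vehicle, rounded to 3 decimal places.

Serp2/Actb (vehicle) = 0.477 / 10.79 = 0.044208
Serp2/Actb (doxorubicin-treated) = 3.184 / 9.687 = 0.32869
Fold change = 0.32869 / 0.044208 = 7.4351

7.435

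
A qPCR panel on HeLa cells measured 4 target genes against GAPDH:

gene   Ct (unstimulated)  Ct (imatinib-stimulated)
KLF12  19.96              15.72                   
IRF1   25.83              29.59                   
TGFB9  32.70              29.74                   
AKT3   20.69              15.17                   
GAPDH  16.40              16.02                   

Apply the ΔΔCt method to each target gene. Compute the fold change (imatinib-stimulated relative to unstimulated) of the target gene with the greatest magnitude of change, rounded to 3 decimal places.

35.261

KLF12: ΔΔCt = (15.72−16.02) − (19.96−16.40) = -0.30 − 3.56 = -3.86; fold change = 2^3.86 = 14.520
IRF1: ΔΔCt = (29.59−16.02) − (25.83−16.40) = 13.57 − 9.43 = 4.14; fold change = 2^-4.14 = 0.057
TGFB9: ΔΔCt = (29.74−16.02) − (32.70−16.40) = 13.72 − 16.30 = -2.58; fold change = 2^2.58 = 5.979
AKT3: ΔΔCt = (15.17−16.02) − (20.69−16.40) = -0.85 − 4.29 = -5.14; fold change = 2^5.14 = 35.261
AKT3 has the largest |ΔΔCt| = 5.14.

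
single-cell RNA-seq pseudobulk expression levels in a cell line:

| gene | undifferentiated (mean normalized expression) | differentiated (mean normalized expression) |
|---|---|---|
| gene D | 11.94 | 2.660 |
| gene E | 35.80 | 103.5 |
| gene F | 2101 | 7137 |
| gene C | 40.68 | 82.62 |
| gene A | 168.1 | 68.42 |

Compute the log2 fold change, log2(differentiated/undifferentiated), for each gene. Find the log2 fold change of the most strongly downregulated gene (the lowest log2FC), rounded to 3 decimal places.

-2.166

log2(2.660/11.94) = -2.166  (gene D)
log2(103.5/35.80) = 1.532  (gene E)
log2(7137/2101) = 1.764  (gene F)
log2(82.62/40.68) = 1.022  (gene C)
log2(68.42/168.1) = -1.297  (gene A)
gene D is most strongly downregulated.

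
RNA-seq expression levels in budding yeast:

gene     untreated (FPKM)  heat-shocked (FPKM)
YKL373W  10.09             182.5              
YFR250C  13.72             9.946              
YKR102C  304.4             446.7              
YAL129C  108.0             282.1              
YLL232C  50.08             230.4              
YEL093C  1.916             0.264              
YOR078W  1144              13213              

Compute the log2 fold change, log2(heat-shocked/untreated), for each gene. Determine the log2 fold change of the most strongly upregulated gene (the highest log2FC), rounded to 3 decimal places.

4.177

log2(182.5/10.09) = 4.177  (YKL373W)
log2(9.946/13.72) = -0.464  (YFR250C)
log2(446.7/304.4) = 0.553  (YKR102C)
log2(282.1/108.0) = 1.385  (YAL129C)
log2(230.4/50.08) = 2.202  (YLL232C)
log2(0.264/1.916) = -2.859  (YEL093C)
log2(13213/1144) = 3.530  (YOR078W)
YKL373W is most strongly upregulated.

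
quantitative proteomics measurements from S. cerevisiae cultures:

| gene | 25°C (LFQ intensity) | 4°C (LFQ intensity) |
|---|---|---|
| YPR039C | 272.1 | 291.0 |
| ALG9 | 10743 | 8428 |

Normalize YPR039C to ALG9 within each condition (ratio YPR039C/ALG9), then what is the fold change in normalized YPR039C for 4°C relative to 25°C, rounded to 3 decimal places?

1.363

YPR039C/ALG9 (25°C) = 272.1 / 10743 = 0.025328
YPR039C/ALG9 (4°C) = 291.0 / 8428 = 0.034528
Fold change = 0.034528 / 0.025328 = 1.3632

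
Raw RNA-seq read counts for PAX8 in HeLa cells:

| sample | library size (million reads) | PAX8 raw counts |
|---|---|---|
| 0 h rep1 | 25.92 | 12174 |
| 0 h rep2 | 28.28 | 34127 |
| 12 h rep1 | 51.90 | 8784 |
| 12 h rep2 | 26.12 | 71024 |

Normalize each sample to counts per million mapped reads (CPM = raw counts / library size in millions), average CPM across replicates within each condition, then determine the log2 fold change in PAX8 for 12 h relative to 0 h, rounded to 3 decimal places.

0.785

CPM(0 h rep1) = 12174 / 25.92 = 469.6759
CPM(0 h rep2) = 34127 / 28.28 = 1206.7539
CPM(12 h rep1) = 8784 / 51.90 = 169.2486
CPM(12 h rep2) = 71024 / 26.12 = 2719.1424
mean CPM(0 h) = 838.2149; mean CPM(12 h) = 1444.1955
Fold change = 1444.1955 / 838.2149 = 1.72294
log2(1.72294) = 0.7849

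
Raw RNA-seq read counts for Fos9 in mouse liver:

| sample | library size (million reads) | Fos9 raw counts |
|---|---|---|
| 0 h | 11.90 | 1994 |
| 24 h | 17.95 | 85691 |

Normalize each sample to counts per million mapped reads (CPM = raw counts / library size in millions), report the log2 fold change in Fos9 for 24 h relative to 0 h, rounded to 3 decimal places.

4.832

CPM(0 h) = 1994 / 11.90 = 167.5630
CPM(24 h) = 85691 / 17.95 = 4773.8719
Fold change = 4773.8719 / 167.5630 = 28.49001
log2(28.49001) = 4.8324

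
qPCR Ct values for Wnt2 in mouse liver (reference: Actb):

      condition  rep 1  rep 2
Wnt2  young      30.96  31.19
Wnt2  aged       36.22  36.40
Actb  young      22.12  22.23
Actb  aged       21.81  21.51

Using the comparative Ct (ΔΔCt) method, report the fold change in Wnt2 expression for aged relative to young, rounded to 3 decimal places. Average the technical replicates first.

0.019

Mean Ct: Wnt2 young 31.075; Wnt2 aged 36.310; Actb young 22.175; Actb aged 21.660
ΔCt(young) = 31.075 − 22.175 = 8.900
ΔCt(aged) = 36.310 − 21.660 = 14.650
ΔΔCt = 14.650 − 8.900 = 5.750
Fold change = 2^(−5.750) = 0.0186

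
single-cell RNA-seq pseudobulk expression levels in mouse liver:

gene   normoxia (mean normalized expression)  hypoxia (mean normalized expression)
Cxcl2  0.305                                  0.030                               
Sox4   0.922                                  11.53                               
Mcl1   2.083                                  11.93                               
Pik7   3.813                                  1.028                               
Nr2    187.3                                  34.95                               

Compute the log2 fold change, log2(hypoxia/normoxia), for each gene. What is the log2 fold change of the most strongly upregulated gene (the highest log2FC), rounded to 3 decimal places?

3.644

log2(0.030/0.305) = -3.346  (Cxcl2)
log2(11.53/0.922) = 3.644  (Sox4)
log2(11.93/2.083) = 2.518  (Mcl1)
log2(1.028/3.813) = -1.891  (Pik7)
log2(34.95/187.3) = -2.422  (Nr2)
Sox4 is most strongly upregulated.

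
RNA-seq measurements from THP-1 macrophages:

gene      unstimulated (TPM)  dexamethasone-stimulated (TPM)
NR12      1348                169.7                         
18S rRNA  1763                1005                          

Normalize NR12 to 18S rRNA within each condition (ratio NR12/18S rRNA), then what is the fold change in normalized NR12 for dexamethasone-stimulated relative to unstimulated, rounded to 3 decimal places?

0.221

NR12/18S rRNA (unstimulated) = 1348 / 1763 = 0.76461
NR12/18S rRNA (dexamethasone-stimulated) = 169.7 / 1005 = 0.16886
Fold change = 0.16886 / 0.76461 = 0.2208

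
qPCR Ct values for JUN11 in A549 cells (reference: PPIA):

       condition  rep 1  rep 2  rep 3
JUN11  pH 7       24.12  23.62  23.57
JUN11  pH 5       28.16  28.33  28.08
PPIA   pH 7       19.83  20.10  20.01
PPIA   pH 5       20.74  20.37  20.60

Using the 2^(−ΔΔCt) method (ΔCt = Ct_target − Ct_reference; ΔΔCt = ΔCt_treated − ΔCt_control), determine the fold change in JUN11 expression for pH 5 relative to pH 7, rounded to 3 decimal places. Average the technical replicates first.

Mean Ct: JUN11 pH 7 23.770; JUN11 pH 5 28.190; PPIA pH 7 19.980; PPIA pH 5 20.570
ΔCt(pH 7) = 23.770 − 19.980 = 3.790
ΔCt(pH 5) = 28.190 − 20.570 = 7.620
ΔΔCt = 7.620 − 3.790 = 3.830
Fold change = 2^(−3.830) = 0.0703

0.070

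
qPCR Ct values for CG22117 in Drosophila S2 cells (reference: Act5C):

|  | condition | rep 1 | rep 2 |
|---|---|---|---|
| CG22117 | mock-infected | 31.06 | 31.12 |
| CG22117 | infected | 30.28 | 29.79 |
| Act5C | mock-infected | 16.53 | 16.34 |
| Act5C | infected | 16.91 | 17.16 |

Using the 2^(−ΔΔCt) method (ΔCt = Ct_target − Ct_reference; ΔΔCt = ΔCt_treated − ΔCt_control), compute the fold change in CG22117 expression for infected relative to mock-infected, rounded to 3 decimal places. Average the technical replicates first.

Mean Ct: CG22117 mock-infected 31.090; CG22117 infected 30.035; Act5C mock-infected 16.435; Act5C infected 17.035
ΔCt(mock-infected) = 31.090 − 16.435 = 14.655
ΔCt(infected) = 30.035 − 17.035 = 13.000
ΔΔCt = 13.000 − 14.655 = -1.655
Fold change = 2^(−(-1.655)) = 2^1.655 = 3.1492

3.149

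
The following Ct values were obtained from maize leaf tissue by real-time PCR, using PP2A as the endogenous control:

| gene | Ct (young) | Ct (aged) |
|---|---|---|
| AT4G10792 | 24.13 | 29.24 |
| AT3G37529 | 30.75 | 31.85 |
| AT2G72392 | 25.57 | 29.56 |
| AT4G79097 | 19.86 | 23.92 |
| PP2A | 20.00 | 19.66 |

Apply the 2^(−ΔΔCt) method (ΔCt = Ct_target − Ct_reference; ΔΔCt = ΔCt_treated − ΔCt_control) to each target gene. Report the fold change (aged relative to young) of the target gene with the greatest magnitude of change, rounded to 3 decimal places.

AT4G10792: ΔΔCt = (29.24−19.66) − (24.13−20.00) = 9.58 − 4.13 = 5.45; fold change = 2^-5.45 = 0.023
AT3G37529: ΔΔCt = (31.85−19.66) − (30.75−20.00) = 12.19 − 10.75 = 1.44; fold change = 2^-1.44 = 0.369
AT2G72392: ΔΔCt = (29.56−19.66) − (25.57−20.00) = 9.90 − 5.57 = 4.33; fold change = 2^-4.33 = 0.050
AT4G79097: ΔΔCt = (23.92−19.66) − (19.86−20.00) = 4.26 − (-0.14) = 4.40; fold change = 2^-4.40 = 0.047
AT4G10792 has the largest |ΔΔCt| = 5.45.

0.023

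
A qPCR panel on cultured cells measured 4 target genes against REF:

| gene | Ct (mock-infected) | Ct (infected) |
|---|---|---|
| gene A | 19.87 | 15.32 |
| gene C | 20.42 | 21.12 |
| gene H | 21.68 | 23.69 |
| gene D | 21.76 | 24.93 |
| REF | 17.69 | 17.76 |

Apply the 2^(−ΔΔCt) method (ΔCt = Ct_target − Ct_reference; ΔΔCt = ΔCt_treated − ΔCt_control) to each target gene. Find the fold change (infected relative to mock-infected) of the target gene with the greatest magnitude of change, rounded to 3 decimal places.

gene A: ΔΔCt = (15.32−17.76) − (19.87−17.69) = -2.44 − 2.18 = -4.62; fold change = 2^4.62 = 24.590
gene C: ΔΔCt = (21.12−17.76) − (20.42−17.69) = 3.36 − 2.73 = 0.63; fold change = 2^-0.63 = 0.646
gene H: ΔΔCt = (23.69−17.76) − (21.68−17.69) = 5.93 − 3.99 = 1.94; fold change = 2^-1.94 = 0.261
gene D: ΔΔCt = (24.93−17.76) − (21.76−17.69) = 7.17 − 4.07 = 3.10; fold change = 2^-3.10 = 0.117
gene A has the largest |ΔΔCt| = 4.62.

24.590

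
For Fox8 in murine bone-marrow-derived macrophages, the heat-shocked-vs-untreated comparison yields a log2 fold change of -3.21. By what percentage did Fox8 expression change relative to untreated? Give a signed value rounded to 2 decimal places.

Fold change = 2^(-3.21) = 0.1081
Percent change = (FC − 1) × 100% = (0.1081 − 1) × 100 = -89.19%

-89.19%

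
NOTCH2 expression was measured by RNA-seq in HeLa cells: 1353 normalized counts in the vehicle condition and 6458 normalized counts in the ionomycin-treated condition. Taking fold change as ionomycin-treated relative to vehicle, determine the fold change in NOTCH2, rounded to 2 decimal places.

Fold change = 6458 / 1353 = 4.773
NOTCH2 is upregulated.

4.77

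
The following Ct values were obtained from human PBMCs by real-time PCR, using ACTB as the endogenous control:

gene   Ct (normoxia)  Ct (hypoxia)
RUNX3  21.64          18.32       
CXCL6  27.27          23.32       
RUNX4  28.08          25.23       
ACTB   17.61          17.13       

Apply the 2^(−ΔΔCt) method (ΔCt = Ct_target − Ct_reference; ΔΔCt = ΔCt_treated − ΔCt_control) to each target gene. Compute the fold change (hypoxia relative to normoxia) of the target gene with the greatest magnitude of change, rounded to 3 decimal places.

11.081

RUNX3: ΔΔCt = (18.32−17.13) − (21.64−17.61) = 1.19 − 4.03 = -2.84; fold change = 2^2.84 = 7.160
CXCL6: ΔΔCt = (23.32−17.13) − (27.27−17.61) = 6.19 − 9.66 = -3.47; fold change = 2^3.47 = 11.081
RUNX4: ΔΔCt = (25.23−17.13) − (28.08−17.61) = 8.10 − 10.47 = -2.37; fold change = 2^2.37 = 5.169
CXCL6 has the largest |ΔΔCt| = 3.47.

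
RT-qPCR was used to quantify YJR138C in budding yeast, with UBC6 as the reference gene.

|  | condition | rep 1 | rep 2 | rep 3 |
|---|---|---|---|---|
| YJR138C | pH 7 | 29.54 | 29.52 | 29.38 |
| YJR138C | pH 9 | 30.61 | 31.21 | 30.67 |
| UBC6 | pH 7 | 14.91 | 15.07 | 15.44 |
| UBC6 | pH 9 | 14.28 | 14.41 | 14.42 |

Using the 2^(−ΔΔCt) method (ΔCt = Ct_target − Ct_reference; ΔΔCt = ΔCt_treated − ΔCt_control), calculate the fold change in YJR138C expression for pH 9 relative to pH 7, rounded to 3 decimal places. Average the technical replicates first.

0.230

Mean Ct: YJR138C pH 7 29.480; YJR138C pH 9 30.830; UBC6 pH 7 15.140; UBC6 pH 9 14.370
ΔCt(pH 7) = 29.480 − 15.140 = 14.340
ΔCt(pH 9) = 30.830 − 14.370 = 16.460
ΔΔCt = 16.460 − 14.340 = 2.120
Fold change = 2^(−2.120) = 0.2300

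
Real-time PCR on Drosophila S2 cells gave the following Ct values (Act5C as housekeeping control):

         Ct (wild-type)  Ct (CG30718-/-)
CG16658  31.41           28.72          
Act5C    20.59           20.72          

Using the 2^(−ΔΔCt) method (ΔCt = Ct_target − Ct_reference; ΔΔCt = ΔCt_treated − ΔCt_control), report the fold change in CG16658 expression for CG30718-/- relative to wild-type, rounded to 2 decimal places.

7.06

ΔCt(wild-type) = 31.410 − 20.590 = 10.820
ΔCt(CG30718-/-) = 28.720 − 20.720 = 8.000
ΔΔCt = 8.000 − 10.820 = -2.820
Fold change = 2^(−(-2.820)) = 2^2.820 = 7.062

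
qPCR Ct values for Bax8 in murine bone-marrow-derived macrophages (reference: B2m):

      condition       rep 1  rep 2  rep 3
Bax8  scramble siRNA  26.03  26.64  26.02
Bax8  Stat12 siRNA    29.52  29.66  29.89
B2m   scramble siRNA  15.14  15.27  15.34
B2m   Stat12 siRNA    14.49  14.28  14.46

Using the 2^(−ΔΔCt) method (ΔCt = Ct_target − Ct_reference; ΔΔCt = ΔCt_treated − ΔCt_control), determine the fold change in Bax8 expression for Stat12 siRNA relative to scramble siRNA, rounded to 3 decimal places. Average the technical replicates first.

0.051

Mean Ct: Bax8 scramble siRNA 26.230; Bax8 Stat12 siRNA 29.690; B2m scramble siRNA 15.250; B2m Stat12 siRNA 14.410
ΔCt(scramble siRNA) = 26.230 − 15.250 = 10.980
ΔCt(Stat12 siRNA) = 29.690 − 14.410 = 15.280
ΔΔCt = 15.280 − 10.980 = 4.300
Fold change = 2^(−4.300) = 0.0508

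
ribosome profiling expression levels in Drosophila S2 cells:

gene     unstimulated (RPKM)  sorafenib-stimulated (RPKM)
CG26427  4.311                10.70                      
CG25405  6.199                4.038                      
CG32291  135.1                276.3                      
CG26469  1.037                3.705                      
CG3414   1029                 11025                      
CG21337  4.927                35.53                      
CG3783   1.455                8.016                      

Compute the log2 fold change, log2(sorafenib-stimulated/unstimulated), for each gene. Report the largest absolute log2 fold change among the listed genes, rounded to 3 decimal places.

log2(10.70/4.311) = 1.312  (CG26427)
log2(4.038/6.199) = -0.618  (CG25405)
log2(276.3/135.1) = 1.032  (CG32291)
log2(3.705/1.037) = 1.837  (CG26469)
log2(11025/1029) = 3.421  (CG3414)
log2(35.53/4.927) = 2.850  (CG21337)
log2(8.016/1.455) = 2.462  (CG3783)
The largest magnitude belongs to CG3414.

3.421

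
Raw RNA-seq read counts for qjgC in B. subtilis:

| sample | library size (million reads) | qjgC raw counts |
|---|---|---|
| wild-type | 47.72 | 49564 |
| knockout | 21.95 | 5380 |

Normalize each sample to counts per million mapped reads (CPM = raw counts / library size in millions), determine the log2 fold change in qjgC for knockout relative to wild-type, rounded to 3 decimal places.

CPM(wild-type) = 49564 / 47.72 = 1038.6421
CPM(knockout) = 5380 / 21.95 = 245.1025
Fold change = 245.1025 / 1038.6421 = 0.23598
log2(0.23598) = -2.0832

-2.083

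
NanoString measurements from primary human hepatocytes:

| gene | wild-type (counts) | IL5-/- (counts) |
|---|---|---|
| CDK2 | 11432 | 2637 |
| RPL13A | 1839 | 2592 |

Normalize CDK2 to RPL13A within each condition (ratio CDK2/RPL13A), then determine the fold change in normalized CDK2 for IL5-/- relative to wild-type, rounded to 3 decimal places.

0.164

CDK2/RPL13A (wild-type) = 11432 / 1839 = 6.2164
CDK2/RPL13A (IL5-/-) = 2637 / 2592 = 1.0174
Fold change = 1.0174 / 6.2164 = 0.1637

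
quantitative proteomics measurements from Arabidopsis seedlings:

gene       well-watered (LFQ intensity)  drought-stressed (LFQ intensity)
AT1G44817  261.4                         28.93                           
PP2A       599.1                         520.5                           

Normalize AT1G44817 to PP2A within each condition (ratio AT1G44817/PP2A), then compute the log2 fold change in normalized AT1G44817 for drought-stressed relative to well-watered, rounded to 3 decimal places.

-2.973

AT1G44817/PP2A (well-watered) = 261.4 / 599.1 = 0.43632
AT1G44817/PP2A (drought-stressed) = 28.93 / 520.5 = 0.055581
Fold change = 0.055581 / 0.43632 = 0.1274
log2(0.1274) = -2.9727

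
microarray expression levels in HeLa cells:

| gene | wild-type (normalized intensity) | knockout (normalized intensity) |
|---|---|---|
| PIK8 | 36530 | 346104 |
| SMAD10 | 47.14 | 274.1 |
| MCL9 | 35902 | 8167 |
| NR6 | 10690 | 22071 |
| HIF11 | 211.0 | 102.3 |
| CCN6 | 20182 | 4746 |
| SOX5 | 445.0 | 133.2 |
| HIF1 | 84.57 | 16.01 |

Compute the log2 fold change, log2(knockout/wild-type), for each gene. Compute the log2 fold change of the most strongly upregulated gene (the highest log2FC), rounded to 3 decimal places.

3.244

log2(346104/36530) = 3.244  (PIK8)
log2(274.1/47.14) = 2.540  (SMAD10)
log2(8167/35902) = -2.136  (MCL9)
log2(22071/10690) = 1.046  (NR6)
log2(102.3/211.0) = -1.044  (HIF11)
log2(4746/20182) = -2.088  (CCN6)
log2(133.2/445.0) = -1.740  (SOX5)
log2(16.01/84.57) = -2.401  (HIF1)
PIK8 is most strongly upregulated.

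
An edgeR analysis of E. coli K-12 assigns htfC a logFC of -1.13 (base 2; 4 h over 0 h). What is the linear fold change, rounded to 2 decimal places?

0.46

Fold change = 2^(-1.13) = 0.457
That is, htfC drops to 45.7% of the 0 h level.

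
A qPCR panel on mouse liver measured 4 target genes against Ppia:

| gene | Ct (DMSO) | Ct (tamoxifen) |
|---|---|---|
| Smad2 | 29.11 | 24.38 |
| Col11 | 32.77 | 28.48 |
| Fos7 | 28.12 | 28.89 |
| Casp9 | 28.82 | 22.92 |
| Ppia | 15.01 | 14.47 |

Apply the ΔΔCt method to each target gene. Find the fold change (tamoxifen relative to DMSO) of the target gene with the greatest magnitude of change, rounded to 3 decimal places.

Smad2: ΔΔCt = (24.38−14.47) − (29.11−15.01) = 9.91 − 14.10 = -4.19; fold change = 2^4.19 = 18.252
Col11: ΔΔCt = (28.48−14.47) − (32.77−15.01) = 14.01 − 17.76 = -3.75; fold change = 2^3.75 = 13.454
Fos7: ΔΔCt = (28.89−14.47) − (28.12−15.01) = 14.42 − 13.11 = 1.31; fold change = 2^-1.31 = 0.403
Casp9: ΔΔCt = (22.92−14.47) − (28.82−15.01) = 8.45 − 13.81 = -5.36; fold change = 2^5.36 = 41.070
Casp9 has the largest |ΔΔCt| = 5.36.

41.070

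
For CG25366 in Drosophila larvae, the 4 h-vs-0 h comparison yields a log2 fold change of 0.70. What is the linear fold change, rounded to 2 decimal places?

Fold change = 2^(0.70) = 1.625

1.62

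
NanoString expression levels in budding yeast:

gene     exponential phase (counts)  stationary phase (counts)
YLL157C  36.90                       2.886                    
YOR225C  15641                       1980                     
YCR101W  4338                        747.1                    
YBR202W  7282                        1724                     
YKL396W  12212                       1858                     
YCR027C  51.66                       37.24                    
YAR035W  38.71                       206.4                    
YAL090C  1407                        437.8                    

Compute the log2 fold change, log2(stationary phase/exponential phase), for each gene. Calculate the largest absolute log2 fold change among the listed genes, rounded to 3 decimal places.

3.676

log2(2.886/36.90) = -3.676  (YLL157C)
log2(1980/15641) = -2.982  (YOR225C)
log2(747.1/4338) = -2.538  (YCR101W)
log2(1724/7282) = -2.079  (YBR202W)
log2(1858/12212) = -2.716  (YKL396W)
log2(37.24/51.66) = -0.472  (YCR027C)
log2(206.4/38.71) = 2.415  (YAR035W)
log2(437.8/1407) = -1.684  (YAL090C)
The largest magnitude belongs to YLL157C.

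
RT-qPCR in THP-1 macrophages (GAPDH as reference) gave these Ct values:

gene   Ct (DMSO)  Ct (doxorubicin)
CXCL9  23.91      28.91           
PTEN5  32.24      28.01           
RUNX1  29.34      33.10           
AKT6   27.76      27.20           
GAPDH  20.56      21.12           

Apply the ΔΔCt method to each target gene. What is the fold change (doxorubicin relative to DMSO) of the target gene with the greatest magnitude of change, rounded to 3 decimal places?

CXCL9: ΔΔCt = (28.91−21.12) − (23.91−20.56) = 7.79 − 3.35 = 4.44; fold change = 2^-4.44 = 0.046
PTEN5: ΔΔCt = (28.01−21.12) − (32.24−20.56) = 6.89 − 11.68 = -4.79; fold change = 2^4.79 = 27.665
RUNX1: ΔΔCt = (33.10−21.12) − (29.34−20.56) = 11.98 − 8.78 = 3.20; fold change = 2^-3.20 = 0.109
AKT6: ΔΔCt = (27.20−21.12) − (27.76−20.56) = 6.08 − 7.20 = -1.12; fold change = 2^1.12 = 2.173
PTEN5 has the largest |ΔΔCt| = 4.79.

27.665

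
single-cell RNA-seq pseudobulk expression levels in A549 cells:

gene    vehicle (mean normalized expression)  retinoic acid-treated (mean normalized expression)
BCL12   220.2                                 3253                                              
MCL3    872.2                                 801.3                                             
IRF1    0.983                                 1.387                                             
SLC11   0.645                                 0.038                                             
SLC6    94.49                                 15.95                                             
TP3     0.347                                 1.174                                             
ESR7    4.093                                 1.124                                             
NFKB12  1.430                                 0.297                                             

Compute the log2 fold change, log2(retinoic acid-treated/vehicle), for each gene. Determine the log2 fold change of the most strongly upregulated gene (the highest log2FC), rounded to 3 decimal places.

3.885

log2(3253/220.2) = 3.885  (BCL12)
log2(801.3/872.2) = -0.122  (MCL3)
log2(1.387/0.983) = 0.497  (IRF1)
log2(0.038/0.645) = -4.085  (SLC11)
log2(15.95/94.49) = -2.567  (SLC6)
log2(1.174/0.347) = 1.758  (TP3)
log2(1.124/4.093) = -1.865  (ESR7)
log2(0.297/1.430) = -2.267  (NFKB12)
BCL12 is most strongly upregulated.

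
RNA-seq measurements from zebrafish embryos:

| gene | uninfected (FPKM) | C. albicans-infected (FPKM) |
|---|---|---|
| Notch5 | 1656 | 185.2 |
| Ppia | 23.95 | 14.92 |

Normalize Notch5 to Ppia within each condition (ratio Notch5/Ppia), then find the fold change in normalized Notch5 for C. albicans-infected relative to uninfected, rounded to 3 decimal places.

0.180

Notch5/Ppia (uninfected) = 1656 / 23.95 = 69.144
Notch5/Ppia (C. albicans-infected) = 185.2 / 14.92 = 12.413
Fold change = 12.413 / 69.144 = 0.1795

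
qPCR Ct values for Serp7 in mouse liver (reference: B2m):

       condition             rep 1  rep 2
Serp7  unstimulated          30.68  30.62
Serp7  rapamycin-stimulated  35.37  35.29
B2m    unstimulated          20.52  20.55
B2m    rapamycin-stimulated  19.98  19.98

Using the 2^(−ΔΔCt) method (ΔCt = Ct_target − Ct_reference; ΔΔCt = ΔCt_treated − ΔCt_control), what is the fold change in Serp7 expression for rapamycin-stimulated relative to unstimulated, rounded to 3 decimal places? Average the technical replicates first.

0.027

Mean Ct: Serp7 unstimulated 30.650; Serp7 rapamycin-stimulated 35.330; B2m unstimulated 20.535; B2m rapamycin-stimulated 19.980
ΔCt(unstimulated) = 30.650 − 20.535 = 10.115
ΔCt(rapamycin-stimulated) = 35.330 − 19.980 = 15.350
ΔΔCt = 15.350 − 10.115 = 5.235
Fold change = 2^(−5.235) = 0.0266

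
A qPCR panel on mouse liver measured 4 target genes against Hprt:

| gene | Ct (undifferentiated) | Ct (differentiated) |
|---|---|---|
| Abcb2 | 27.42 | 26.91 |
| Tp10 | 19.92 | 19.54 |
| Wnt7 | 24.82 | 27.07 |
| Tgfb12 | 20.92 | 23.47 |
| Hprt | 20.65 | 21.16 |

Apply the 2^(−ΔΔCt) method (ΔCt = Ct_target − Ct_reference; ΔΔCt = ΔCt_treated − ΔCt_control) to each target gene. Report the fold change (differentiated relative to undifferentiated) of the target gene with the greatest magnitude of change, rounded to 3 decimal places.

0.243

Abcb2: ΔΔCt = (26.91−21.16) − (27.42−20.65) = 5.75 − 6.77 = -1.02; fold change = 2^1.02 = 2.028
Tp10: ΔΔCt = (19.54−21.16) − (19.92−20.65) = -1.62 − (-0.73) = -0.89; fold change = 2^0.89 = 1.853
Wnt7: ΔΔCt = (27.07−21.16) − (24.82−20.65) = 5.91 − 4.17 = 1.74; fold change = 2^-1.74 = 0.299
Tgfb12: ΔΔCt = (23.47−21.16) − (20.92−20.65) = 2.31 − 0.27 = 2.04; fold change = 2^-2.04 = 0.243
Tgfb12 has the largest |ΔΔCt| = 2.04.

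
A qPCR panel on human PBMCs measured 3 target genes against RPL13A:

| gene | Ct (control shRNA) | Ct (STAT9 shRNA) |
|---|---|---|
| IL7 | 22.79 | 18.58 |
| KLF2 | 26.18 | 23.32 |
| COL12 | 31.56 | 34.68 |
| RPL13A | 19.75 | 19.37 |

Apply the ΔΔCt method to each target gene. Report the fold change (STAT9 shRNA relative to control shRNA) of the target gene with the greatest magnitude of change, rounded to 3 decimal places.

14.221

IL7: ΔΔCt = (18.58−19.37) − (22.79−19.75) = -0.79 − 3.04 = -3.83; fold change = 2^3.83 = 14.221
KLF2: ΔΔCt = (23.32−19.37) − (26.18−19.75) = 3.95 − 6.43 = -2.48; fold change = 2^2.48 = 5.579
COL12: ΔΔCt = (34.68−19.37) − (31.56−19.75) = 15.31 − 11.81 = 3.50; fold change = 2^-3.50 = 0.088
IL7 has the largest |ΔΔCt| = 3.83.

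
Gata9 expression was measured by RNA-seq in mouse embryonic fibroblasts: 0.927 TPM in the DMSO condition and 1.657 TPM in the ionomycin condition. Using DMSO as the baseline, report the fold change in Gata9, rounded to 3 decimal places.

Fold change = 1.657 / 0.927 = 1.7875
Gata9 is upregulated.

1.787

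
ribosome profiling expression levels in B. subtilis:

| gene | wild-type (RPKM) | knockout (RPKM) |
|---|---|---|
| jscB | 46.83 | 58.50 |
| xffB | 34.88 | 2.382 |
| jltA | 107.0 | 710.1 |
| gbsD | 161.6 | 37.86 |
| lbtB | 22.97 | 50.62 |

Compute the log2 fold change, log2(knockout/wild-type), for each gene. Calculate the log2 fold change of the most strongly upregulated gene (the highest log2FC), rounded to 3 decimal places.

2.730

log2(58.50/46.83) = 0.321  (jscB)
log2(2.382/34.88) = -3.872  (xffB)
log2(710.1/107.0) = 2.730  (jltA)
log2(37.86/161.6) = -2.094  (gbsD)
log2(50.62/22.97) = 1.140  (lbtB)
jltA is most strongly upregulated.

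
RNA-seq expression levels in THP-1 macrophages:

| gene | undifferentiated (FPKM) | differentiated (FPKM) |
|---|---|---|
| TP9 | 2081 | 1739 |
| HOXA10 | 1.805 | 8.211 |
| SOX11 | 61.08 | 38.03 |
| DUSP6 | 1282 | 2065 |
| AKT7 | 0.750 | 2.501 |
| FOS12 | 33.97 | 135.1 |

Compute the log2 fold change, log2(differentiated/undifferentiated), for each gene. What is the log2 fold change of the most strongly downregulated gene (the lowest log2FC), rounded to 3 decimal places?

-0.684

log2(1739/2081) = -0.259  (TP9)
log2(8.211/1.805) = 2.186  (HOXA10)
log2(38.03/61.08) = -0.684  (SOX11)
log2(2065/1282) = 0.688  (DUSP6)
log2(2.501/0.750) = 1.738  (AKT7)
log2(135.1/33.97) = 1.992  (FOS12)
SOX11 is most strongly downregulated.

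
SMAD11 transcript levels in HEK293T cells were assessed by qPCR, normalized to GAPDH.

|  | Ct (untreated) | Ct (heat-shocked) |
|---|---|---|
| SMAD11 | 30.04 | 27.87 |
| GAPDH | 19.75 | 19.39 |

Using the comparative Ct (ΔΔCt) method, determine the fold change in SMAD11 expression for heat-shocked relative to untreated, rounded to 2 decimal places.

ΔCt(untreated) = 30.040 − 19.750 = 10.290
ΔCt(heat-shocked) = 27.870 − 19.390 = 8.480
ΔΔCt = 8.480 − 10.290 = -1.810
Fold change = 2^(−(-1.810)) = 2^1.810 = 3.506

3.51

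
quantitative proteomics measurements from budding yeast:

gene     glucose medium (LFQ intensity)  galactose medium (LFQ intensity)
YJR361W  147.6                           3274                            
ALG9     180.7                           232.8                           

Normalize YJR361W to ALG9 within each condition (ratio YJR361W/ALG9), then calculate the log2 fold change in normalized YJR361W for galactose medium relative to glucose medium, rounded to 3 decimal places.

YJR361W/ALG9 (glucose medium) = 147.6 / 180.7 = 0.81682
YJR361W/ALG9 (galactose medium) = 3274 / 232.8 = 14.064
Fold change = 14.064 / 0.81682 = 17.2174
log2(17.2174) = 4.1058

4.106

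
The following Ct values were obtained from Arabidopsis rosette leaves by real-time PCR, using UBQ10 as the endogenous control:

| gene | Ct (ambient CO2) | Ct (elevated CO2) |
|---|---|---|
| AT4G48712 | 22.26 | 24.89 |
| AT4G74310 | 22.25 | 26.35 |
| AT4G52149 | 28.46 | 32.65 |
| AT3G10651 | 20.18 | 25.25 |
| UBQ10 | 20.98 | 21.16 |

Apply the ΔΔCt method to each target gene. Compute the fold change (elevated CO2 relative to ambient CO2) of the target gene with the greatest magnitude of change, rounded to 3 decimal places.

0.034

AT4G48712: ΔΔCt = (24.89−21.16) − (22.26−20.98) = 3.73 − 1.28 = 2.45; fold change = 2^-2.45 = 0.183
AT4G74310: ΔΔCt = (26.35−21.16) − (22.25−20.98) = 5.19 − 1.27 = 3.92; fold change = 2^-3.92 = 0.066
AT4G52149: ΔΔCt = (32.65−21.16) − (28.46−20.98) = 11.49 − 7.48 = 4.01; fold change = 2^-4.01 = 0.062
AT3G10651: ΔΔCt = (25.25−21.16) − (20.18−20.98) = 4.09 − (-0.80) = 4.89; fold change = 2^-4.89 = 0.034
AT3G10651 has the largest |ΔΔCt| = 4.89.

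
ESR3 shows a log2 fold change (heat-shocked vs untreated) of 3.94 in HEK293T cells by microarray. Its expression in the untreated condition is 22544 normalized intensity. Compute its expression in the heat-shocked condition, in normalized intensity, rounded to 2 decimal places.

Fold change = 2^(3.94) = 15.3482
heat-shocked expression = 22544 × 15.3482 = 346010.40

346010.40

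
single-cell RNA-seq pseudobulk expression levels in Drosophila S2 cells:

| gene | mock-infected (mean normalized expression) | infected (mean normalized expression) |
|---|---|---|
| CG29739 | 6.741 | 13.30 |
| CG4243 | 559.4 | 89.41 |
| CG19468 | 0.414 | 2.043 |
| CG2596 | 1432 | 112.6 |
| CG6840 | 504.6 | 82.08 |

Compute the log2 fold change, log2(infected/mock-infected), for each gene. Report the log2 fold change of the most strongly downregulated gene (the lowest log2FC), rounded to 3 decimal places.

log2(13.30/6.741) = 0.980  (CG29739)
log2(89.41/559.4) = -2.645  (CG4243)
log2(2.043/0.414) = 2.303  (CG19468)
log2(112.6/1432) = -3.669  (CG2596)
log2(82.08/504.6) = -2.620  (CG6840)
CG2596 is most strongly downregulated.

-3.669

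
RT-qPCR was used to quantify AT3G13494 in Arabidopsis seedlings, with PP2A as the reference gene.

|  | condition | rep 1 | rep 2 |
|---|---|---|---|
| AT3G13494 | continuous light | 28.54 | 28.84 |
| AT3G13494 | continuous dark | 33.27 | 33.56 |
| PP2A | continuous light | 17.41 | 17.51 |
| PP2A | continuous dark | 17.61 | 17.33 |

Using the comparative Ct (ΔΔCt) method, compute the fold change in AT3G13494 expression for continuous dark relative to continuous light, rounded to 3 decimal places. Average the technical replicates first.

0.038

Mean Ct: AT3G13494 continuous light 28.690; AT3G13494 continuous dark 33.415; PP2A continuous light 17.460; PP2A continuous dark 17.470
ΔCt(continuous light) = 28.690 − 17.460 = 11.230
ΔCt(continuous dark) = 33.415 − 17.470 = 15.945
ΔΔCt = 15.945 − 11.230 = 4.715
Fold change = 2^(−4.715) = 0.0381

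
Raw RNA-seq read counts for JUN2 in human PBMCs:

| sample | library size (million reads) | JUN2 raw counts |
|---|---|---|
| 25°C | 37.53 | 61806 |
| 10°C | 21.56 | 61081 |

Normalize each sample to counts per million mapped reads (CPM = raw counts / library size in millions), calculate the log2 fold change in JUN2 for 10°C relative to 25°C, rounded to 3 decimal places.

0.783

CPM(25°C) = 61806 / 37.53 = 1646.8425
CPM(10°C) = 61081 / 21.56 = 2833.0705
Fold change = 2833.0705 / 1646.8425 = 1.72030
log2(1.72030) = 0.7827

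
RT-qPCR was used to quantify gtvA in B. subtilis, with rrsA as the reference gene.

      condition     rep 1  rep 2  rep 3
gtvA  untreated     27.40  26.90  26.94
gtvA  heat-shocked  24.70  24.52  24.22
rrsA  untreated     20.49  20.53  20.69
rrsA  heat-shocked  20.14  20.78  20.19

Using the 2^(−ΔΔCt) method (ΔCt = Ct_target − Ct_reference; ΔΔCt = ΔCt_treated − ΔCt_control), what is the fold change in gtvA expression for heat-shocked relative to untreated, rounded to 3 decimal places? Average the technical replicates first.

Mean Ct: gtvA untreated 27.080; gtvA heat-shocked 24.480; rrsA untreated 20.570; rrsA heat-shocked 20.370
ΔCt(untreated) = 27.080 − 20.570 = 6.510
ΔCt(heat-shocked) = 24.480 − 20.370 = 4.110
ΔΔCt = 4.110 − 6.510 = -2.400
Fold change = 2^(−(-2.400)) = 2^2.400 = 5.2780

5.278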